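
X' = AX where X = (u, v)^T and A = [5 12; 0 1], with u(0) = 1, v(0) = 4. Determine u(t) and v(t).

u(t) = 13e^(5t) - 12e^(t), v(t) = 4e^(t)

Coefficient matrix A = [[5, 12], [0, 1]].
Characteristic polynomial det(A - λI) = λ^2 - 6λ + 5 = 0.
Eigenvalues λ = 5, 1.
For λ=5: (A-λI) row 1 is [0, 12], so an eigenvector is (-1, 0).
For λ=1: (A-λI) row 1 is [4, 12], so an eigenvector is (-3, 1).
General solution: C_1e^(5t)(-1,0) + C_2e^(t)(-3,1).
Applying u(0)=1, v(0)=4 gives C_1=-13, C_2=4.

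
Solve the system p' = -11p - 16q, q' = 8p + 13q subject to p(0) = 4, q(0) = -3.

Coefficient matrix A = [[-11, -16], [8, 13]].
Characteristic polynomial det(A - λI) = λ^2 - 2λ - 15 = 0.
Eigenvalues λ = 5, -3.
For λ=5: (A-λI) row 1 is [-16, -16], so an eigenvector is (-1, 1).
For λ=-3: (A-λI) row 1 is [-8, -16], so an eigenvector is (2, -1).
General solution: c_1e^(5t)(-1,1) + c_2e^(-3t)(2,-1).
Applying p(0)=4, q(0)=-3 gives c_1=-2, c_2=1.

p(t) = 2e^(5t) + 2e^(-3t), q(t) = -2e^(5t) - e^(-3t)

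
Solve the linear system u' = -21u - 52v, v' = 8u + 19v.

u(t) = -3K_1e^(-t)sin(4t) - 2K_1e^(-t)cos(4t) - 2K_2e^(-t)sin(4t) + 3K_2e^(-t)cos(4t), v(t) = K_1e^(-t)sin(4t) + K_1e^(-t)cos(4t) + K_2e^(-t)sin(4t) - K_2e^(-t)cos(4t)

Coefficient matrix A = [[-21, -52], [8, 19]].
Characteristic polynomial det(A - λI) = λ^2 + 2λ + 17 = 0.
Eigenvalues λ = -1 ± 4i (complex conjugate pair).
For λ=-1+4i: an eigenvector is (-2,1) - i(-3,1) = (-2 + 3i, 1 - i).
A real fundamental pair from Re and Im of e^((-1+4i)t)v: X_1 = e^(-t)(cos(4t)·(-2,1) + sin(4t)·(-3,1)), X_2 = e^(-t)(sin(4t)·(-2,1) - cos(4t)·(-3,1)).
General solution: K_1X_1 + K_2X_2.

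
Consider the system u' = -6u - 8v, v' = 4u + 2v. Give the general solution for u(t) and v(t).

Coefficient matrix A = [[-6, -8], [4, 2]].
Characteristic polynomial det(A - λI) = λ^2 + 4λ + 20 = 0.
Eigenvalues λ = -2 ± 4i (complex conjugate pair).
For λ=-2+4i: an eigenvector is (-1,0) - i(1,-1) = (-1 - i, 0 + i).
A real fundamental pair from Re and Im of e^((-2+4i)t)v: X_1 = e^(-2t)(cos(4t)·(-1,0) + sin(4t)·(1,-1)), X_2 = e^(-2t)(sin(4t)·(-1,0) - cos(4t)·(1,-1)).
General solution: c_1X_1 + c_2X_2.

u(t) = c_1e^(-2t)sin(4t) - c_1e^(-2t)cos(4t) - c_2e^(-2t)sin(4t) - c_2e^(-2t)cos(4t), v(t) = -c_1e^(-2t)sin(4t) + c_2e^(-2t)cos(4t)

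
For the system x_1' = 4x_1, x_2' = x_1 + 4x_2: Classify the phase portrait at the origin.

unstable improper node

A = [[4,0],[1,4]]; det(A-λI) = λ^2 - 8λ + 16.
repeated λ = 4 with a single eigenvector.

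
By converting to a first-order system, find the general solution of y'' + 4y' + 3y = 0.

y(t) = C_1e^(-3t) + C_2e^(-t)

Let x_1 = y, x_2 = y'. Then x_1' = x_2 and x_2' = -3x_1 - 4x_2.
A = [[0,1],[-3,-4]]; det(A-λI) = λ^2 + 4λ + 3.
Eigenvalues λ = -3, -1 with eigenvectors (1,-3), (1,-1).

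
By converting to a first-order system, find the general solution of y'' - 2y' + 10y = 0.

y(t) = c_1e^(t)cos(3t) + c_2e^(t)sin(3t)

Let x_1 = y, x_2 = y'. Then x_1' = x_2 and x_2' = -10x_1 + 2x_2.
A = [[0,1],[-10,2]]; det(A-λI) = λ^2 - 2λ + 10.
Eigenvalues λ = 1 ± 3i.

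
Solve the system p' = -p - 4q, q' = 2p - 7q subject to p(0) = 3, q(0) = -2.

p(t) = 10e^(-3t) - 7e^(-5t), q(t) = 5e^(-3t) - 7e^(-5t)

Coefficient matrix A = [[-1, -4], [2, -7]].
Characteristic polynomial det(A - λI) = λ^2 + 8λ + 15 = 0.
Eigenvalues λ = -5, -3.
For λ=-5: (A-λI) row 1 is [4, -4], so an eigenvector is (1, 1).
For λ=-3: (A-λI) row 1 is [2, -4], so an eigenvector is (2, 1).
General solution: K_1e^(-5t)(1,1) + K_2e^(-3t)(2,1).
Applying p(0)=3, q(0)=-2 gives K_1=-7, K_2=5.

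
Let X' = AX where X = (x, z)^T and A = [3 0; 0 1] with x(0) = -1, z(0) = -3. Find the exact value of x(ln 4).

-64

A = [[3,0],[0,1]]; eigenvalues λ = 1, 3.
Eigenvectors: (0,-1) for λ=1, (1,0) for λ=3.
From the initial condition, c_1 = 3, c_2 = -1.
x(ln 4) = (3)(4^1)(0) + (-1)(4^3)(1) = -64.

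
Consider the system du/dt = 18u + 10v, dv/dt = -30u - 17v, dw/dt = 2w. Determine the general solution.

u(t) = -2C_1e^(3t) - C_2e^(-2t), v(t) = 3C_1e^(3t) + 2C_2e^(-2t), w(t) = C_3e^(2t)

Coefficient matrix A = [[18, 10, 0], [-30, -17, 0], [0, 0, 2]].
det(A - λI) = 0 gives eigenvalues λ = 3, -2, 2.
For λ=3: eigenvector (-2,3,0).
For λ=-2: eigenvector (-1,2,0).
For λ=2: eigenvector (0,0,1).
General solution: C_1e^(3t)(-2,3,0) + C_2e^(-2t)(-1,2,0) + C_3e^(2t)(0,0,1).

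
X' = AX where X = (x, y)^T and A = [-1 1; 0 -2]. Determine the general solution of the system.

Coefficient matrix A = [[-1, 1], [0, -2]].
Characteristic polynomial det(A - λI) = λ^2 + 3λ + 2 = 0.
Eigenvalues λ = -1, -2.
For λ=-1: (A-λI) row 1 is [0, 1], so an eigenvector is (-1, 0).
For λ=-2: (A-λI) row 1 is [1, 1], so an eigenvector is (1, -1).
General solution: c_1e^(-t)(-1,0) + c_2e^(-2t)(1,-1).

x(t) = -c_1e^(-t) + c_2e^(-2t), y(t) = -c_2e^(-2t)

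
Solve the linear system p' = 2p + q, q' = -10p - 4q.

Coefficient matrix A = [[2, 1], [-10, -4]].
Characteristic polynomial det(A - λI) = λ^2 + 2λ + 2 = 0.
Eigenvalues λ = -1 ± i (complex conjugate pair).
For λ=-1+i: an eigenvector is (0,1) - i(1,-3) = (0 - i, 1 + 3i).
A real fundamental pair from Re and Im of e^((-1+i)t)v: X_1 = e^(-t)(cos(t)·(0,1) + sin(t)·(1,-3)), X_2 = e^(-t)(sin(t)·(0,1) - cos(t)·(1,-3)).
General solution: K_1X_1 + K_2X_2.

p(t) = K_1e^(-t)sin(t) - K_2e^(-t)cos(t), q(t) = -3K_1e^(-t)sin(t) + K_1e^(-t)cos(t) + K_2e^(-t)sin(t) + 3K_2e^(-t)cos(t)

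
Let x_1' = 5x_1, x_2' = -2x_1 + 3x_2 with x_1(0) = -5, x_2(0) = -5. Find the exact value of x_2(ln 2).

80

A = [[5,0],[-2,3]]; eigenvalues λ = 3, 5.
Eigenvectors: (0,1) for λ=3, (1,-1) for λ=5.
From the initial condition, c_1 = -10, c_2 = -5.
x_2(ln 2) = (-10)(2^3)(1) + (-5)(2^5)(-1) = 80.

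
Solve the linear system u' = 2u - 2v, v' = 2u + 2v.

u(t) = -c_1e^(2t)sin(2t) + c_2e^(2t)cos(2t), v(t) = c_1e^(2t)cos(2t) + c_2e^(2t)sin(2t)

Coefficient matrix A = [[2, -2], [2, 2]].
Characteristic polynomial det(A - λI) = λ^2 - 4λ + 8 = 0.
Eigenvalues λ = 2 ± 2i (complex conjugate pair).
For λ=2+2i: an eigenvector is (0,1) - i(-1,0) = (0 + i, 1).
A real fundamental pair from Re and Im of e^((2+2i)t)v: X_1 = e^(2t)(cos(2t)·(0,1) + sin(2t)·(-1,0)), X_2 = e^(2t)(sin(2t)·(0,1) - cos(2t)·(-1,0)).
General solution: c_1X_1 + c_2X_2.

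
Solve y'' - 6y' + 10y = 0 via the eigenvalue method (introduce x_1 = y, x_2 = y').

Let x_1 = y, x_2 = y'. Then x_1' = x_2 and x_2' = -10x_1 + 6x_2.
A = [[0,1],[-10,6]]; det(A-λI) = λ^2 - 6λ + 10.
Eigenvalues λ = 3 ± i.

y(t) = K_1e^(3t)cos(t) + K_2e^(3t)sin(t)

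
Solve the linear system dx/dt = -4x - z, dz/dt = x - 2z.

Coefficient matrix A = [[-4, -1], [1, -2]].
Characteristic polynomial det(A - λI) = λ^2 + 6λ + 9 = 0.
Single eigenvalue λ = -3 with algebraic multiplicity 2.
Eigenvector v = (-1,1); generalized eigenvector w with (A-λI)w=v is (2,-1).
General solution: e^(-3t)[K_1·v + K_2·(t·v + w)].

x(t) = -K_1e^(-3t) - K_2te^(-3t) + 2K_2e^(-3t), z(t) = K_1e^(-3t) + K_2te^(-3t) - K_2e^(-3t)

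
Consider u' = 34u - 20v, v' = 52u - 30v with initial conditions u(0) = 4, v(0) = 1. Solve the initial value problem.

Coefficient matrix A = [[34, -20], [52, -30]].
Characteristic polynomial det(A - λI) = λ^2 - 4λ + 20 = 0.
Eigenvalues λ = 2 ± 4i (complex conjugate pair).
For λ=2+4i: an eigenvector is (2,3) - i(1,2) = (2 - i, 3 - 2i).
A real fundamental pair from Re and Im of e^((2+4i)t)v: X_1 = e^(2t)(cos(4t)·(2,3) + sin(4t)·(1,2)), X_2 = e^(2t)(sin(4t)·(2,3) - cos(4t)·(1,2)).
General solution: c_1X_1 + c_2X_2.
Applying u(0)=4, v(0)=1 gives c_1=7, c_2=10.

u(t) = 27e^(2t)sin(4t) + 4e^(2t)cos(4t), v(t) = 44e^(2t)sin(4t) + e^(2t)cos(4t)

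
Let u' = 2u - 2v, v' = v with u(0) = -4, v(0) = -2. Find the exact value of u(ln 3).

A = [[2,-2],[0,1]]; eigenvalues λ = 1, 2.
Eigenvectors: (-2,-1) for λ=1, (1,0) for λ=2.
From the initial condition, c_1 = 2, c_2 = 0.
u(ln 3) = (2)(3^1)(-2) + (0)(3^2)(1) = -12.

-12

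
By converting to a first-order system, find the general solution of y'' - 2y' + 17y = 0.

Let x_1 = y, x_2 = y'. Then x_1' = x_2 and x_2' = -17x_1 + 2x_2.
A = [[0,1],[-17,2]]; det(A-λI) = λ^2 - 2λ + 17.
Eigenvalues λ = 1 ± 4i.

y(t) = c_1e^(t)cos(4t) + c_2e^(t)sin(4t)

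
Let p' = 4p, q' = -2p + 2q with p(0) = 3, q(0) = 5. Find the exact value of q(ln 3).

-171

A = [[4,0],[-2,2]]; eigenvalues λ = 2, 4.
Eigenvectors: (0,-1) for λ=2, (-1,1) for λ=4.
From the initial condition, c_1 = -8, c_2 = -3.
q(ln 3) = (-8)(3^2)(-1) + (-3)(3^4)(1) = -171.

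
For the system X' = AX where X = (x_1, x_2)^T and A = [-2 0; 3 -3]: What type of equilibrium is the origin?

stable node

A = [[-2,0],[3,-3]]; det(A-λI) = λ^2 + 5λ + 6.
λ = -3, -2: both negative.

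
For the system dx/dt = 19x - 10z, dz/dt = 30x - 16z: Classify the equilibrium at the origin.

saddle

A = [[19,-10],[30,-16]]; det(A-λI) = λ^2 - 3λ - 4.
λ = -1, 4: opposite signs.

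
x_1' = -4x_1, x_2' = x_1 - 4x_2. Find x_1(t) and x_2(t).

x_1(t) = -c_2e^(-4t), x_2(t) = -c_1e^(-4t) - c_2te^(-4t) + c_2e^(-4t)

Coefficient matrix A = [[-4, 0], [1, -4]].
Characteristic polynomial det(A - λI) = λ^2 + 8λ + 16 = 0.
Single eigenvalue λ = -4 with algebraic multiplicity 2.
Eigenvector v = (0,-1); generalized eigenvector w with (A-λI)w=v is (-1,1).
General solution: e^(-4t)[c_1·v + c_2·(t·v + w)].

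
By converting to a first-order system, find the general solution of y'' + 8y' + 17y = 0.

Let x_1 = y, x_2 = y'. Then x_1' = x_2 and x_2' = -17x_1 - 8x_2.
A = [[0,1],[-17,-8]]; det(A-λI) = λ^2 + 8λ + 17.
Eigenvalues λ = -4 ± i.

y(t) = C_1e^(-4t)cos(t) + C_2e^(-4t)sin(t)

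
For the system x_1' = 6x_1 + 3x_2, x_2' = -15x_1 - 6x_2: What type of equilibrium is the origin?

center

A = [[6,3],[-15,-6]]; det(A-λI) = λ^2 + 9.
λ = 0 ± 3i: zero real part.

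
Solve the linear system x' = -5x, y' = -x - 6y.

Coefficient matrix A = [[-5, 0], [-1, -6]].
Characteristic polynomial det(A - λI) = λ^2 + 11λ + 30 = 0.
Eigenvalues λ = -6, -5.
For λ=-6: (A-λI) row 1 is [1, 0], so an eigenvector is (0, -1).
For λ=-5: (A-λI) row 2 is [-1, -1], so an eigenvector is (1, -1).
General solution: K_1e^(-6t)(0,-1) + K_2e^(-5t)(1,-1).

x(t) = K_2e^(-5t), y(t) = -K_1e^(-6t) - K_2e^(-5t)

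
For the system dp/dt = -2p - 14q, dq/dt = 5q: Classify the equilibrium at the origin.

A = [[-2,-14],[0,5]]; det(A-λI) = λ^2 - 3λ - 10.
λ = 5, -2: opposite signs.

saddle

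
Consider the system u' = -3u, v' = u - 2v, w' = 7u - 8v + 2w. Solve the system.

u(t) = K_1e^(-3t), v(t) = -K_1e^(-3t) + K_2e^(-2t), w(t) = -3K_1e^(-3t) + 2K_2e^(-2t) + K_3e^(2t)

Coefficient matrix A = [[-3, 0, 0], [1, -2, 0], [7, -8, 2]].
det(A - λI) = 0 gives eigenvalues λ = -3, -2, 2.
For λ=-3: eigenvector (1,-1,-3).
For λ=-2: eigenvector (0,1,2).
For λ=2: eigenvector (0,0,1).
General solution: K_1e^(-3t)(1,-1,-3) + K_2e^(-2t)(0,1,2) + K_3e^(2t)(0,0,1).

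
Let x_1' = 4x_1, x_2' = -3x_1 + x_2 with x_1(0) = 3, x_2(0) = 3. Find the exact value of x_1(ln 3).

A = [[4,0],[-3,1]]; eigenvalues λ = 4, 1.
Eigenvectors: (-1,1) for λ=4, (0,-1) for λ=1.
From the initial condition, c_1 = -3, c_2 = -6.
x_1(ln 3) = (-3)(3^4)(-1) + (-6)(3^1)(0) = 243.

243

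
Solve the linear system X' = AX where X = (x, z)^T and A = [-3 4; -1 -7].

Coefficient matrix A = [[-3, 4], [-1, -7]].
Characteristic polynomial det(A - λI) = λ^2 + 10λ + 25 = 0.
Single eigenvalue λ = -5 with algebraic multiplicity 2.
Eigenvector v = (2,-1); generalized eigenvector w with (A-λI)w=v is (-3,2).
General solution: e^(-5t)[K_1·v + K_2·(t·v + w)].

x(t) = 2K_1e^(-5t) + 2K_2te^(-5t) - 3K_2e^(-5t), z(t) = -K_1e^(-5t) - K_2te^(-5t) + 2K_2e^(-5t)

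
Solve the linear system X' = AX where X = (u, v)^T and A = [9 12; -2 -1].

u(t) = -2C_1e^(3t) + 3C_2e^(5t), v(t) = C_1e^(3t) - C_2e^(5t)

Coefficient matrix A = [[9, 12], [-2, -1]].
Characteristic polynomial det(A - λI) = λ^2 - 8λ + 15 = 0.
Eigenvalues λ = 3, 5.
For λ=3: (A-λI) row 1 is [6, 12], so an eigenvector is (-2, 1).
For λ=5: (A-λI) row 1 is [4, 12], so an eigenvector is (3, -1).
General solution: C_1e^(3t)(-2,1) + C_2e^(5t)(3,-1).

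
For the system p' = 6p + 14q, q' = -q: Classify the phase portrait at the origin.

saddle

A = [[6,14],[0,-1]]; det(A-λI) = λ^2 - 5λ - 6.
λ = -1, 6: opposite signs.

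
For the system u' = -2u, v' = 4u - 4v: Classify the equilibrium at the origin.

A = [[-2,0],[4,-4]]; det(A-λI) = λ^2 + 6λ + 8.
λ = -4, -2: both negative.

stable node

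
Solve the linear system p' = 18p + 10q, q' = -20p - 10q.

Coefficient matrix A = [[18, 10], [-20, -10]].
Characteristic polynomial det(A - λI) = λ^2 - 8λ + 20 = 0.
Eigenvalues λ = 4 ± 2i (complex conjugate pair).
For λ=4+2i: an eigenvector is (-2,3) - i(1,-1) = (-2 - i, 3 + i).
A real fundamental pair from Re and Im of e^((4+2i)t)v: X_1 = e^(4t)(cos(2t)·(-2,3) + sin(2t)·(1,-1)), X_2 = e^(4t)(sin(2t)·(-2,3) - cos(2t)·(1,-1)).
General solution: C_1X_1 + C_2X_2.

p(t) = C_1e^(4t)sin(2t) - 2C_1e^(4t)cos(2t) - 2C_2e^(4t)sin(2t) - C_2e^(4t)cos(2t), q(t) = -C_1e^(4t)sin(2t) + 3C_1e^(4t)cos(2t) + 3C_2e^(4t)sin(2t) + C_2e^(4t)cos(2t)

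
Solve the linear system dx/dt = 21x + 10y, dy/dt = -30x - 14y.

x(t) = 2K_1e^(6t) - K_2e^(t), y(t) = -3K_1e^(6t) + 2K_2e^(t)

Coefficient matrix A = [[21, 10], [-30, -14]].
Characteristic polynomial det(A - λI) = λ^2 - 7λ + 6 = 0.
Eigenvalues λ = 6, 1.
For λ=6: (A-λI) row 1 is [15, 10], so an eigenvector is (2, -3).
For λ=1: (A-λI) row 1 is [20, 10], so an eigenvector is (-1, 2).
General solution: K_1e^(6t)(2,-3) + K_2e^(t)(-1,2).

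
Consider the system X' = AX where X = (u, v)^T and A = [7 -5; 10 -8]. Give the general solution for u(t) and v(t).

Coefficient matrix A = [[7, -5], [10, -8]].
Characteristic polynomial det(A - λI) = λ^2 + λ - 6 = 0.
Eigenvalues λ = 2, -3.
For λ=2: (A-λI) row 1 is [5, -5], so an eigenvector is (1, 1).
For λ=-3: (A-λI) row 1 is [10, -5], so an eigenvector is (-1, -2).
General solution: K_1e^(2t)(1,1) + K_2e^(-3t)(-1,-2).

u(t) = K_1e^(2t) - K_2e^(-3t), v(t) = K_1e^(2t) - 2K_2e^(-3t)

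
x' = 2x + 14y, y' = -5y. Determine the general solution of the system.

x(t) = K_1e^(2t) - 2K_2e^(-5t), y(t) = K_2e^(-5t)

Coefficient matrix A = [[2, 14], [0, -5]].
Characteristic polynomial det(A - λI) = λ^2 + 3λ - 10 = 0.
Eigenvalues λ = 2, -5.
For λ=2: (A-λI) row 1 is [0, 14], so an eigenvector is (1, 0).
For λ=-5: (A-λI) row 1 is [7, 14], so an eigenvector is (-2, 1).
General solution: K_1e^(2t)(1,0) + K_2e^(-5t)(-2,1).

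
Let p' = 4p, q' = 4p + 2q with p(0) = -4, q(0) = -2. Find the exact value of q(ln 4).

-1952

A = [[4,0],[4,2]]; eigenvalues λ = 4, 2.
Eigenvectors: (-1,-2) for λ=4, (0,-1) for λ=2.
From the initial condition, c_1 = 4, c_2 = -6.
q(ln 4) = (4)(4^4)(-2) + (-6)(4^2)(-1) = -1952.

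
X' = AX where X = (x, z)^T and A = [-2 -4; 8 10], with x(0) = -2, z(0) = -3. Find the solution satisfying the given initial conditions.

x(t) = 5e^(6t) - 7e^(2t), z(t) = -10e^(6t) + 7e^(2t)

Coefficient matrix A = [[-2, -4], [8, 10]].
Characteristic polynomial det(A - λI) = λ^2 - 8λ + 12 = 0.
Eigenvalues λ = 6, 2.
For λ=6: (A-λI) row 1 is [-8, -4], so an eigenvector is (1, -2).
For λ=2: (A-λI) row 1 is [-4, -4], so an eigenvector is (1, -1).
General solution: K_1e^(6t)(1,-2) + K_2e^(2t)(1,-1).
Applying x(0)=-2, z(0)=-3 gives K_1=5, K_2=-7.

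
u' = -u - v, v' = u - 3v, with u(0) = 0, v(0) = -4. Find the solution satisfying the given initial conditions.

Coefficient matrix A = [[-1, -1], [1, -3]].
Characteristic polynomial det(A - λI) = λ^2 + 4λ + 4 = 0.
Single eigenvalue λ = -2 with algebraic multiplicity 2.
Eigenvector v = (1,1); generalized eigenvector w with (A-λI)w=v is (0,-1).
General solution: e^(-2t)[C_1·v + C_2·(t·v + w)].
Applying u(0)=0, v(0)=-4 gives C_1=0, C_2=4.

u(t) = 4te^(-2t), v(t) = 4te^(-2t) - 4e^(-2t)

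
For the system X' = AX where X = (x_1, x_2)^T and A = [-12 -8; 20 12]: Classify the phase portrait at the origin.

A = [[-12,-8],[20,12]]; det(A-λI) = λ^2 + 16.
λ = 0 ± 4i: zero real part.

center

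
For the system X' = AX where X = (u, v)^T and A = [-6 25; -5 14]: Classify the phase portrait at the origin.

unstable spiral

A = [[-6,25],[-5,14]]; det(A-λI) = λ^2 - 8λ + 41.
λ = 4 ± 5i: positive real part.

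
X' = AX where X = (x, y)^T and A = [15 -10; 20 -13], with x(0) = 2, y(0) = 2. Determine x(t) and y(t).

Coefficient matrix A = [[15, -10], [20, -13]].
Characteristic polynomial det(A - λI) = λ^2 - 2λ + 5 = 0.
Eigenvalues λ = 1 ± 2i (complex conjugate pair).
For λ=1+2i: an eigenvector is (-1,-1) - i(-2,-3) = (-1 + 2i, -1 + 3i).
A real fundamental pair from Re and Im of e^((1+2i)t)v: X_1 = e^(t)(cos(2t)·(-1,-1) + sin(2t)·(-2,-3)), X_2 = e^(t)(sin(2t)·(-1,-1) - cos(2t)·(-2,-3)).
General solution: c_1X_1 + c_2X_2.
Applying x(0)=2, y(0)=2 gives c_1=-2, c_2=0.

x(t) = 4e^(t)sin(2t) + 2e^(t)cos(2t), y(t) = 6e^(t)sin(2t) + 2e^(t)cos(2t)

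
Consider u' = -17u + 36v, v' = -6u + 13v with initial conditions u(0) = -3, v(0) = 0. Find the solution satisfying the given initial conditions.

u(t) = 6e^(t) - 9e^(-5t), v(t) = 3e^(t) - 3e^(-5t)

Coefficient matrix A = [[-17, 36], [-6, 13]].
Characteristic polynomial det(A - λI) = λ^2 + 4λ - 5 = 0.
Eigenvalues λ = -5, 1.
For λ=-5: (A-λI) row 1 is [-12, 36], so an eigenvector is (-3, -1).
For λ=1: (A-λI) row 1 is [-18, 36], so an eigenvector is (-2, -1).
General solution: c_1e^(-5t)(-3,-1) + c_2e^(t)(-2,-1).
Applying u(0)=-3, v(0)=0 gives c_1=3, c_2=-3.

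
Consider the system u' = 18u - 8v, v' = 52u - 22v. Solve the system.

Coefficient matrix A = [[18, -8], [52, -22]].
Characteristic polynomial det(A - λI) = λ^2 + 4λ + 20 = 0.
Eigenvalues λ = -2 ± 4i (complex conjugate pair).
For λ=-2+4i: an eigenvector is (1,3) - i(-1,-2) = (1 + i, 3 + 2i).
A real fundamental pair from Re and Im of e^((-2+4i)t)v: X_1 = e^(-2t)(cos(4t)·(1,3) + sin(4t)·(-1,-2)), X_2 = e^(-2t)(sin(4t)·(1,3) - cos(4t)·(-1,-2)).
General solution: C_1X_1 + C_2X_2.

u(t) = -C_1e^(-2t)sin(4t) + C_1e^(-2t)cos(4t) + C_2e^(-2t)sin(4t) + C_2e^(-2t)cos(4t), v(t) = -2C_1e^(-2t)sin(4t) + 3C_1e^(-2t)cos(4t) + 3C_2e^(-2t)sin(4t) + 2C_2e^(-2t)cos(4t)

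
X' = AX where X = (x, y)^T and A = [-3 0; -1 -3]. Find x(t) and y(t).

Coefficient matrix A = [[-3, 0], [-1, -3]].
Characteristic polynomial det(A - λI) = λ^2 + 6λ + 9 = 0.
Single eigenvalue λ = -3 with algebraic multiplicity 2.
Eigenvector v = (0,-1); generalized eigenvector w with (A-λI)w=v is (1,1).
General solution: e^(-3t)[K_1·v + K_2·(t·v + w)].

x(t) = K_2e^(-3t), y(t) = -K_1e^(-3t) - K_2te^(-3t) + K_2e^(-3t)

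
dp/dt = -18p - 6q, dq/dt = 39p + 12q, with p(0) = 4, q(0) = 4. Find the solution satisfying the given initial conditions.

p(t) = -28e^(-3t)sin(3t) + 4e^(-3t)cos(3t), q(t) = 72e^(-3t)sin(3t) + 4e^(-3t)cos(3t)

Coefficient matrix A = [[-18, -6], [39, 12]].
Characteristic polynomial det(A - λI) = λ^2 + 6λ + 18 = 0.
Eigenvalues λ = -3 ± 3i (complex conjugate pair).
For λ=-3+3i: an eigenvector is (1,-3) - i(1,-2) = (1 - i, -3 + 2i).
A real fundamental pair from Re and Im of e^((-3+3i)t)v: X_1 = e^(-3t)(cos(3t)·(1,-3) + sin(3t)·(1,-2)), X_2 = e^(-3t)(sin(3t)·(1,-3) - cos(3t)·(1,-2)).
General solution: C_1X_1 + C_2X_2.
Applying p(0)=4, q(0)=4 gives C_1=-12, C_2=-16.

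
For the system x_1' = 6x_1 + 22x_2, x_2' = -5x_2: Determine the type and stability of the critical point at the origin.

saddle

A = [[6,22],[0,-5]]; det(A-λI) = λ^2 - λ - 30.
λ = 6, -5: opposite signs.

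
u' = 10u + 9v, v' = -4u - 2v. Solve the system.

u(t) = -3c_1e^(4t) - 3c_2te^(4t) + c_2e^(4t), v(t) = 2c_1e^(4t) + 2c_2te^(4t) - c_2e^(4t)

Coefficient matrix A = [[10, 9], [-4, -2]].
Characteristic polynomial det(A - λI) = λ^2 - 8λ + 16 = 0.
Single eigenvalue λ = 4 with algebraic multiplicity 2.
Eigenvector v = (-3,2); generalized eigenvector w with (A-λI)w=v is (1,-1).
General solution: e^(4t)[c_1·v + c_2·(t·v + w)].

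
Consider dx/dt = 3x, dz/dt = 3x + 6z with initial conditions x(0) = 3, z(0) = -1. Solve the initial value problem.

Coefficient matrix A = [[3, 0], [3, 6]].
Characteristic polynomial det(A - λI) = λ^2 - 9λ + 18 = 0.
Eigenvalues λ = 3, 6.
For λ=3: (A-λI) row 2 is [3, 3], so an eigenvector is (-1, 1).
For λ=6: (A-λI) row 1 is [-3, 0], so an eigenvector is (0, 1).
General solution: c_1e^(3t)(-1,1) + c_2e^(6t)(0,1).
Applying x(0)=3, z(0)=-1 gives c_1=-3, c_2=2.

x(t) = 3e^(3t), z(t) = 2e^(6t) - 3e^(3t)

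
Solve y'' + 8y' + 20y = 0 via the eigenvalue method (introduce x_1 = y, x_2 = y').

Let x_1 = y, x_2 = y'. Then x_1' = x_2 and x_2' = -20x_1 - 8x_2.
A = [[0,1],[-20,-8]]; det(A-λI) = λ^2 + 8λ + 20.
Eigenvalues λ = -4 ± 2i.

y(t) = c_1e^(-4t)cos(2t) + c_2e^(-4t)sin(2t)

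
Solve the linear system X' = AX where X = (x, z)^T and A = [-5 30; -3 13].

Coefficient matrix A = [[-5, 30], [-3, 13]].
Characteristic polynomial det(A - λI) = λ^2 - 8λ + 25 = 0.
Eigenvalues λ = 4 ± 3i (complex conjugate pair).
For λ=4+3i: an eigenvector is (-3,-1) - i(-1,0) = (-3 + i, -1).
A real fundamental pair from Re and Im of e^((4+3i)t)v: X_1 = e^(4t)(cos(3t)·(-3,-1) + sin(3t)·(-1,0)), X_2 = e^(4t)(sin(3t)·(-3,-1) - cos(3t)·(-1,0)).
General solution: K_1X_1 + K_2X_2.

x(t) = -K_1e^(4t)sin(3t) - 3K_1e^(4t)cos(3t) - 3K_2e^(4t)sin(3t) + K_2e^(4t)cos(3t), z(t) = -K_1e^(4t)cos(3t) - K_2e^(4t)sin(3t)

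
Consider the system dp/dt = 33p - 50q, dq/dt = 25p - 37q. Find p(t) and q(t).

Coefficient matrix A = [[33, -50], [25, -37]].
Characteristic polynomial det(A - λI) = λ^2 + 4λ + 29 = 0.
Eigenvalues λ = -2 ± 5i (complex conjugate pair).
For λ=-2+5i: an eigenvector is (1,1) - i(-3,-2) = (1 + 3i, 1 + 2i).
A real fundamental pair from Re and Im of e^((-2+5i)t)v: X_1 = e^(-2t)(cos(5t)·(1,1) + sin(5t)·(-3,-2)), X_2 = e^(-2t)(sin(5t)·(1,1) - cos(5t)·(-3,-2)).
General solution: C_1X_1 + C_2X_2.

p(t) = -3C_1e^(-2t)sin(5t) + C_1e^(-2t)cos(5t) + C_2e^(-2t)sin(5t) + 3C_2e^(-2t)cos(5t), q(t) = -2C_1e^(-2t)sin(5t) + C_1e^(-2t)cos(5t) + C_2e^(-2t)sin(5t) + 2C_2e^(-2t)cos(5t)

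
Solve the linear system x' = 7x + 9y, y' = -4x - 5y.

Coefficient matrix A = [[7, 9], [-4, -5]].
Characteristic polynomial det(A - λI) = λ^2 - 2λ + 1 = 0.
Single eigenvalue λ = 1 with algebraic multiplicity 2.
Eigenvector v = (3,-2); generalized eigenvector w with (A-λI)w=v is (2,-1).
General solution: e^(t)[C_1·v + C_2·(t·v + w)].

x(t) = 3C_1e^(t) + 3C_2te^(t) + 2C_2e^(t), y(t) = -2C_1e^(t) - 2C_2te^(t) - C_2e^(t)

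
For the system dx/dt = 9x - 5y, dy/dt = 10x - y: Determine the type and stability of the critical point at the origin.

unstable spiral

A = [[9,-5],[10,-1]]; det(A-λI) = λ^2 - 8λ + 41.
λ = 4 ± 5i: positive real part.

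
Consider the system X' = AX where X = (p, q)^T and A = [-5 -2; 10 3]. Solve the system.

p(t) = -K_1e^(-t)cos(2t) - K_2e^(-t)sin(2t), q(t) = -K_1e^(-t)sin(2t) + 2K_1e^(-t)cos(2t) + 2K_2e^(-t)sin(2t) + K_2e^(-t)cos(2t)

Coefficient matrix A = [[-5, -2], [10, 3]].
Characteristic polynomial det(A - λI) = λ^2 + 2λ + 5 = 0.
Eigenvalues λ = -1 ± 2i (complex conjugate pair).
For λ=-1+2i: an eigenvector is (-1,2) - i(0,-1) = (-1, 2 + i).
A real fundamental pair from Re and Im of e^((-1+2i)t)v: X_1 = e^(-t)(cos(2t)·(-1,2) + sin(2t)·(0,-1)), X_2 = e^(-t)(sin(2t)·(-1,2) - cos(2t)·(0,-1)).
General solution: K_1X_1 + K_2X_2.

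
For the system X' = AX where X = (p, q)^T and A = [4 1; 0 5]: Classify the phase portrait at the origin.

A = [[4,1],[0,5]]; det(A-λI) = λ^2 - 9λ + 20.
λ = 4, 5: both positive.

unstable node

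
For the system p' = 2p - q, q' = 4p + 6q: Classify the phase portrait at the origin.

A = [[2,-1],[4,6]]; det(A-λI) = λ^2 - 8λ + 16.
repeated λ = 4 with a single eigenvector.

unstable improper node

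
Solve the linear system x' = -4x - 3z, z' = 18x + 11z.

x(t) = -K_1e^(2t) + K_2e^(5t), z(t) = 2K_1e^(2t) - 3K_2e^(5t)

Coefficient matrix A = [[-4, -3], [18, 11]].
Characteristic polynomial det(A - λI) = λ^2 - 7λ + 10 = 0.
Eigenvalues λ = 2, 5.
For λ=2: (A-λI) row 1 is [-6, -3], so an eigenvector is (-1, 2).
For λ=5: (A-λI) row 1 is [-9, -3], so an eigenvector is (1, -3).
General solution: K_1e^(2t)(-1,2) + K_2e^(5t)(1,-3).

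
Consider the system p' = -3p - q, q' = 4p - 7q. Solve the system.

Coefficient matrix A = [[-3, -1], [4, -7]].
Characteristic polynomial det(A - λI) = λ^2 + 10λ + 25 = 0.
Single eigenvalue λ = -5 with algebraic multiplicity 2.
Eigenvector v = (1,2); generalized eigenvector w with (A-λI)w=v is (2,3).
General solution: e^(-5t)[K_1·v + K_2·(t·v + w)].

p(t) = K_1e^(-5t) + K_2te^(-5t) + 2K_2e^(-5t), q(t) = 2K_1e^(-5t) + 2K_2te^(-5t) + 3K_2e^(-5t)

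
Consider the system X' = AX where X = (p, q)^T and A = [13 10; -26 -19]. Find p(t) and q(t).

Coefficient matrix A = [[13, 10], [-26, -19]].
Characteristic polynomial det(A - λI) = λ^2 + 6λ + 13 = 0.
Eigenvalues λ = -3 ± 2i (complex conjugate pair).
For λ=-3+2i: an eigenvector is (2,-3) - i(1,-2) = (2 - i, -3 + 2i).
A real fundamental pair from Re and Im of e^((-3+2i)t)v: X_1 = e^(-3t)(cos(2t)·(2,-3) + sin(2t)·(1,-2)), X_2 = e^(-3t)(sin(2t)·(2,-3) - cos(2t)·(1,-2)).
General solution: c_1X_1 + c_2X_2.

p(t) = c_1e^(-3t)sin(2t) + 2c_1e^(-3t)cos(2t) + 2c_2e^(-3t)sin(2t) - c_2e^(-3t)cos(2t), q(t) = -2c_1e^(-3t)sin(2t) - 3c_1e^(-3t)cos(2t) - 3c_2e^(-3t)sin(2t) + 2c_2e^(-3t)cos(2t)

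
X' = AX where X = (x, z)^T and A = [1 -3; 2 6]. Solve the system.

x(t) = -3K_1e^(3t) + K_2e^(4t), z(t) = 2K_1e^(3t) - K_2e^(4t)

Coefficient matrix A = [[1, -3], [2, 6]].
Characteristic polynomial det(A - λI) = λ^2 - 7λ + 12 = 0.
Eigenvalues λ = 3, 4.
For λ=3: (A-λI) row 1 is [-2, -3], so an eigenvector is (-3, 2).
For λ=4: (A-λI) row 1 is [-3, -3], so an eigenvector is (1, -1).
General solution: K_1e^(3t)(-3,2) + K_2e^(4t)(1,-1).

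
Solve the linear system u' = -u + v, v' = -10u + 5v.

u(t) = -K_1e^(2t)cos(t) - K_2e^(2t)sin(t), v(t) = K_1e^(2t)sin(t) - 3K_1e^(2t)cos(t) - 3K_2e^(2t)sin(t) - K_2e^(2t)cos(t)

Coefficient matrix A = [[-1, 1], [-10, 5]].
Characteristic polynomial det(A - λI) = λ^2 - 4λ + 5 = 0.
Eigenvalues λ = 2 ± i (complex conjugate pair).
For λ=2+i: an eigenvector is (-1,-3) - i(0,1) = (-1, -3 - i).
A real fundamental pair from Re and Im of e^((2+i)t)v: X_1 = e^(2t)(cos(t)·(-1,-3) + sin(t)·(0,1)), X_2 = e^(2t)(sin(t)·(-1,-3) - cos(t)·(0,1)).
General solution: K_1X_1 + K_2X_2.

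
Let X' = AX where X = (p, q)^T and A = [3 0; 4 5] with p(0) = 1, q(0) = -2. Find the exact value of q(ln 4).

-128

A = [[3,0],[4,5]]; eigenvalues λ = 3, 5.
Eigenvectors: (1,-2) for λ=3, (0,1) for λ=5.
From the initial condition, c_1 = 1, c_2 = 0.
q(ln 4) = (1)(4^3)(-2) + (0)(4^5)(1) = -128.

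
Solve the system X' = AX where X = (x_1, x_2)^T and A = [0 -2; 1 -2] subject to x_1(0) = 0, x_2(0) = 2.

x_1(t) = -4e^(-t)sin(t), x_2(t) = -2e^(-t)sin(t) + 2e^(-t)cos(t)

Coefficient matrix A = [[0, -2], [1, -2]].
Characteristic polynomial det(A - λI) = λ^2 + 2λ + 2 = 0.
Eigenvalues λ = -1 ± i (complex conjugate pair).
For λ=-1+i: an eigenvector is (-1,-1) - i(1,0) = (-1 - i, -1).
A real fundamental pair from Re and Im of e^((-1+i)t)v: X_1 = e^(-t)(cos(t)·(-1,-1) + sin(t)·(1,0)), X_2 = e^(-t)(sin(t)·(-1,-1) - cos(t)·(1,0)).
General solution: C_1X_1 + C_2X_2.
Applying x_1(0)=0, x_2(0)=2 gives C_1=-2, C_2=2.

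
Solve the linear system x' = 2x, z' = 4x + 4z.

Coefficient matrix A = [[2, 0], [4, 4]].
Characteristic polynomial det(A - λI) = λ^2 - 6λ + 8 = 0.
Eigenvalues λ = 4, 2.
For λ=4: (A-λI) row 1 is [-2, 0], so an eigenvector is (0, 1).
For λ=2: (A-λI) row 2 is [4, 2], so an eigenvector is (-1, 2).
General solution: c_1e^(4t)(0,1) + c_2e^(2t)(-1,2).

x(t) = -c_2e^(2t), z(t) = c_1e^(4t) + 2c_2e^(2t)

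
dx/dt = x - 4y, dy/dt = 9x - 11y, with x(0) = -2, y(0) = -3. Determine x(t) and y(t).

Coefficient matrix A = [[1, -4], [9, -11]].
Characteristic polynomial det(A - λI) = λ^2 + 10λ + 25 = 0.
Single eigenvalue λ = -5 with algebraic multiplicity 2.
Eigenvector v = (2,3); generalized eigenvector w with (A-λI)w=v is (1,1).
General solution: e^(-5t)[K_1·v + K_2·(t·v + w)].
Applying x(0)=-2, y(0)=-3 gives K_1=-1, K_2=0.

x(t) = -2e^(-5t), y(t) = -3e^(-5t)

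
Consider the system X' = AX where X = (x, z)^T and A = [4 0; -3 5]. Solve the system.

Coefficient matrix A = [[4, 0], [-3, 5]].
Characteristic polynomial det(A - λI) = λ^2 - 9λ + 20 = 0.
Eigenvalues λ = 5, 4.
For λ=5: (A-λI) row 1 is [-1, 0], so an eigenvector is (0, 1).
For λ=4: (A-λI) row 2 is [-3, 1], so an eigenvector is (-1, -3).
General solution: K_1e^(5t)(0,1) + K_2e^(4t)(-1,-3).

x(t) = -K_2e^(4t), z(t) = K_1e^(5t) - 3K_2e^(4t)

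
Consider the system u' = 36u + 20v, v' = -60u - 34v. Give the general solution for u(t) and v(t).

Coefficient matrix A = [[36, 20], [-60, -34]].
Characteristic polynomial det(A - λI) = λ^2 - 2λ - 24 = 0.
Eigenvalues λ = 6, -4.
For λ=6: (A-λI) row 1 is [30, 20], so an eigenvector is (-2, 3).
For λ=-4: (A-λI) row 1 is [40, 20], so an eigenvector is (-1, 2).
General solution: K_1e^(6t)(-2,3) + K_2e^(-4t)(-1,2).

u(t) = -2K_1e^(6t) - K_2e^(-4t), v(t) = 3K_1e^(6t) + 2K_2e^(-4t)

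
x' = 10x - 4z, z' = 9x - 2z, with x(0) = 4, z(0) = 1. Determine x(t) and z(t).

Coefficient matrix A = [[10, -4], [9, -2]].
Characteristic polynomial det(A - λI) = λ^2 - 8λ + 16 = 0.
Single eigenvalue λ = 4 with algebraic multiplicity 2.
Eigenvector v = (-2,-3); generalized eigenvector w with (A-λI)w=v is (1,2).
General solution: e^(4t)[K_1·v + K_2·(t·v + w)].
Applying x(0)=4, z(0)=1 gives K_1=-7, K_2=-10.

x(t) = 20te^(4t) + 4e^(4t), z(t) = 30te^(4t) + e^(4t)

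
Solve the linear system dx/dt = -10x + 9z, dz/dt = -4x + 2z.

x(t) = 3K_1e^(-4t) + 3K_2te^(-4t) - 2K_2e^(-4t), z(t) = 2K_1e^(-4t) + 2K_2te^(-4t) - K_2e^(-4t)

Coefficient matrix A = [[-10, 9], [-4, 2]].
Characteristic polynomial det(A - λI) = λ^2 + 8λ + 16 = 0.
Single eigenvalue λ = -4 with algebraic multiplicity 2.
Eigenvector v = (3,2); generalized eigenvector w with (A-λI)w=v is (-2,-1).
General solution: e^(-4t)[K_1·v + K_2·(t·v + w)].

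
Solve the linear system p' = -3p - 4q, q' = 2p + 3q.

Coefficient matrix A = [[-3, -4], [2, 3]].
Characteristic polynomial det(A - λI) = λ^2 - 1 = 0.
Eigenvalues λ = 1, -1.
For λ=1: (A-λI) row 1 is [-4, -4], so an eigenvector is (1, -1).
For λ=-1: (A-λI) row 1 is [-2, -4], so an eigenvector is (-2, 1).
General solution: c_1e^(t)(1,-1) + c_2e^(-t)(-2,1).

p(t) = c_1e^(t) - 2c_2e^(-t), q(t) = -c_1e^(t) + c_2e^(-t)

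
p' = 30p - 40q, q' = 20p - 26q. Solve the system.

Coefficient matrix A = [[30, -40], [20, -26]].
Characteristic polynomial det(A - λI) = λ^2 - 4λ + 20 = 0.
Eigenvalues λ = 2 ± 4i (complex conjugate pair).
For λ=2+4i: an eigenvector is (-1,-1) - i(3,2) = (-1 - 3i, -1 - 2i).
A real fundamental pair from Re and Im of e^((2+4i)t)v: X_1 = e^(2t)(cos(4t)·(-1,-1) + sin(4t)·(3,2)), X_2 = e^(2t)(sin(4t)·(-1,-1) - cos(4t)·(3,2)).
General solution: C_1X_1 + C_2X_2.

p(t) = 3C_1e^(2t)sin(4t) - C_1e^(2t)cos(4t) - C_2e^(2t)sin(4t) - 3C_2e^(2t)cos(4t), q(t) = 2C_1e^(2t)sin(4t) - C_1e^(2t)cos(4t) - C_2e^(2t)sin(4t) - 2C_2e^(2t)cos(4t)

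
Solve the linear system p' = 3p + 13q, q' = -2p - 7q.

p(t) = -2c_1e^(-2t)sin(t) - 3c_1e^(-2t)cos(t) - 3c_2e^(-2t)sin(t) + 2c_2e^(-2t)cos(t), q(t) = c_1e^(-2t)sin(t) + c_1e^(-2t)cos(t) + c_2e^(-2t)sin(t) - c_2e^(-2t)cos(t)

Coefficient matrix A = [[3, 13], [-2, -7]].
Characteristic polynomial det(A - λI) = λ^2 + 4λ + 5 = 0.
Eigenvalues λ = -2 ± i (complex conjugate pair).
For λ=-2+i: an eigenvector is (-3,1) - i(-2,1) = (-3 + 2i, 1 - i).
A real fundamental pair from Re and Im of e^((-2+i)t)v: X_1 = e^(-2t)(cos(t)·(-3,1) + sin(t)·(-2,1)), X_2 = e^(-2t)(sin(t)·(-3,1) - cos(t)·(-2,1)).
General solution: c_1X_1 + c_2X_2.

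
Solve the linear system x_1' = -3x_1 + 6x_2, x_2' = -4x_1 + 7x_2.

x_1(t) = 3K_1e^(t) - K_2e^(3t), x_2(t) = 2K_1e^(t) - K_2e^(3t)

Coefficient matrix A = [[-3, 6], [-4, 7]].
Characteristic polynomial det(A - λI) = λ^2 - 4λ + 3 = 0.
Eigenvalues λ = 1, 3.
For λ=1: (A-λI) row 1 is [-4, 6], so an eigenvector is (3, 2).
For λ=3: (A-λI) row 1 is [-6, 6], so an eigenvector is (-1, -1).
General solution: K_1e^(t)(3,2) + K_2e^(3t)(-1,-1).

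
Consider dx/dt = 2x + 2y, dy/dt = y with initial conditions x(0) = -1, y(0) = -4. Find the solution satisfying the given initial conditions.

Coefficient matrix A = [[2, 2], [0, 1]].
Characteristic polynomial det(A - λI) = λ^2 - 3λ + 2 = 0.
Eigenvalues λ = 2, 1.
For λ=2: (A-λI) row 1 is [0, 2], so an eigenvector is (1, 0).
For λ=1: (A-λI) row 1 is [1, 2], so an eigenvector is (-2, 1).
General solution: K_1e^(2t)(1,0) + K_2e^(t)(-2,1).
Applying x(0)=-1, y(0)=-4 gives K_1=-9, K_2=-4.

x(t) = -9e^(2t) + 8e^(t), y(t) = -4e^(t)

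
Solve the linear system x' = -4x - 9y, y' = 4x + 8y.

Coefficient matrix A = [[-4, -9], [4, 8]].
Characteristic polynomial det(A - λI) = λ^2 - 4λ + 4 = 0.
Single eigenvalue λ = 2 with algebraic multiplicity 2.
Eigenvector v = (3,-2); generalized eigenvector w with (A-λI)w=v is (1,-1).
General solution: e^(2t)[K_1·v + K_2·(t·v + w)].

x(t) = 3K_1e^(2t) + 3K_2te^(2t) + K_2e^(2t), y(t) = -2K_1e^(2t) - 2K_2te^(2t) - K_2e^(2t)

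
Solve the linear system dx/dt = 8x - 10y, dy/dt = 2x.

Coefficient matrix A = [[8, -10], [2, 0]].
Characteristic polynomial det(A - λI) = λ^2 - 8λ + 20 = 0.
Eigenvalues λ = 4 ± 2i (complex conjugate pair).
For λ=4+2i: an eigenvector is (1,0) - i(2,1) = (1 - 2i, 0 - i).
A real fundamental pair from Re and Im of e^((4+2i)t)v: X_1 = e^(4t)(cos(2t)·(1,0) + sin(2t)·(2,1)), X_2 = e^(4t)(sin(2t)·(1,0) - cos(2t)·(2,1)).
General solution: K_1X_1 + K_2X_2.

x(t) = 2K_1e^(4t)sin(2t) + K_1e^(4t)cos(2t) + K_2e^(4t)sin(2t) - 2K_2e^(4t)cos(2t), y(t) = K_1e^(4t)sin(2t) - K_2e^(4t)cos(2t)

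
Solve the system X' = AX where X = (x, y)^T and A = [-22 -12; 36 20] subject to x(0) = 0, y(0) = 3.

Coefficient matrix A = [[-22, -12], [36, 20]].
Characteristic polynomial det(A - λI) = λ^2 + 2λ - 8 = 0.
Eigenvalues λ = -4, 2.
For λ=-4: (A-λI) row 1 is [-18, -12], so an eigenvector is (2, -3).
For λ=2: (A-λI) row 1 is [-24, -12], so an eigenvector is (-1, 2).
General solution: c_1e^(-4t)(2,-3) + c_2e^(2t)(-1,2).
Applying x(0)=0, y(0)=3 gives c_1=3, c_2=6.

x(t) = -6e^(2t) + 6e^(-4t), y(t) = 12e^(2t) - 9e^(-4t)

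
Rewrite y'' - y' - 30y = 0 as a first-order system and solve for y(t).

Let x_1 = y, x_2 = y'. Then x_1' = x_2 and x_2' = 30x_1 + x_2.
A = [[0,1],[30,1]]; det(A-λI) = λ^2 - λ - 30.
Eigenvalues λ = 6, -5 with eigenvectors (1,6), (1,-5).

y(t) = K_1e^(6t) + K_2e^(-5t)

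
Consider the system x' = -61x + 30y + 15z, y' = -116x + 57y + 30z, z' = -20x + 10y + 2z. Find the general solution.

Coefficient matrix A = [[-61, 30, 15], [-116, 57, 30], [-20, 10, 2]].
det(A - λI) = 0 gives eigenvalues λ = -1, -3, 2.
For λ=-1: eigenvector (1,2,0).
For λ=-3: eigenvector (0,1,-2).
For λ=2: eigenvector (5,10,1).
General solution: C_1e^(-t)(1,2,0) + C_2e^(-3t)(0,1,-2) + C_3e^(2t)(5,10,1).

x(t) = C_1e^(-t) + 5C_3e^(2t), y(t) = 2C_1e^(-t) + C_2e^(-3t) + 10C_3e^(2t), z(t) = -2C_2e^(-3t) + C_3e^(2t)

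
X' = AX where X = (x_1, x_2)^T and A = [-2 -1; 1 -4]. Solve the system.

Coefficient matrix A = [[-2, -1], [1, -4]].
Characteristic polynomial det(A - λI) = λ^2 + 6λ + 9 = 0.
Single eigenvalue λ = -3 with algebraic multiplicity 2.
Eigenvector v = (1,1); generalized eigenvector w with (A-λI)w=v is (-2,-3).
General solution: e^(-3t)[C_1·v + C_2·(t·v + w)].

x_1(t) = C_1e^(-3t) + C_2te^(-3t) - 2C_2e^(-3t), x_2(t) = C_1e^(-3t) + C_2te^(-3t) - 3C_2e^(-3t)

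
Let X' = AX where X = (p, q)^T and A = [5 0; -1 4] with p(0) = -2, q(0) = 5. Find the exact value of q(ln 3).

729

A = [[5,0],[-1,4]]; eigenvalues λ = 4, 5.
Eigenvectors: (0,-1) for λ=4, (1,-1) for λ=5.
From the initial condition, c_1 = -3, c_2 = -2.
q(ln 3) = (-3)(3^4)(-1) + (-2)(3^5)(-1) = 729.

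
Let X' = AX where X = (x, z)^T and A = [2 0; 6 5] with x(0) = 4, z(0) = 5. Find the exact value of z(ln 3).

A = [[2,0],[6,5]]; eigenvalues λ = 2, 5.
Eigenvectors: (-1,2) for λ=2, (0,-1) for λ=5.
From the initial condition, c_1 = -4, c_2 = -13.
z(ln 3) = (-4)(3^2)(2) + (-13)(3^5)(-1) = 3087.

3087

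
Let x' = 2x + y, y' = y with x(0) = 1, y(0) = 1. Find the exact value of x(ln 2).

A = [[2,1],[0,1]]; eigenvalues λ = 2, 1.
Eigenvectors: (1,0) for λ=2, (1,-1) for λ=1.
From the initial condition, c_1 = 2, c_2 = -1.
x(ln 2) = (2)(2^2)(1) + (-1)(2^1)(1) = 6.

6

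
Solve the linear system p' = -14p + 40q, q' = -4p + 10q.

Coefficient matrix A = [[-14, 40], [-4, 10]].
Characteristic polynomial det(A - λI) = λ^2 + 4λ + 20 = 0.
Eigenvalues λ = -2 ± 4i (complex conjugate pair).
For λ=-2+4i: an eigenvector is (3,1) - i(1,0) = (3 - i, 1).
A real fundamental pair from Re and Im of e^((-2+4i)t)v: X_1 = e^(-2t)(cos(4t)·(3,1) + sin(4t)·(1,0)), X_2 = e^(-2t)(sin(4t)·(3,1) - cos(4t)·(1,0)).
General solution: c_1X_1 + c_2X_2.

p(t) = c_1e^(-2t)sin(4t) + 3c_1e^(-2t)cos(4t) + 3c_2e^(-2t)sin(4t) - c_2e^(-2t)cos(4t), q(t) = c_1e^(-2t)cos(4t) + c_2e^(-2t)sin(4t)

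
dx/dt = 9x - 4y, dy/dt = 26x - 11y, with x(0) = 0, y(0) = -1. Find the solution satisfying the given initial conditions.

x(t) = 2e^(-t)sin(2t), y(t) = 5e^(-t)sin(2t) - e^(-t)cos(2t)

Coefficient matrix A = [[9, -4], [26, -11]].
Characteristic polynomial det(A - λI) = λ^2 + 2λ + 5 = 0.
Eigenvalues λ = -1 ± 2i (complex conjugate pair).
For λ=-1+2i: an eigenvector is (-1,-3) - i(1,2) = (-1 - i, -3 - 2i).
A real fundamental pair from Re and Im of e^((-1+2i)t)v: X_1 = e^(-t)(cos(2t)·(-1,-3) + sin(2t)·(1,2)), X_2 = e^(-t)(sin(2t)·(-1,-3) - cos(2t)·(1,2)).
General solution: C_1X_1 + C_2X_2.
Applying x(0)=0, y(0)=-1 gives C_1=1, C_2=-1.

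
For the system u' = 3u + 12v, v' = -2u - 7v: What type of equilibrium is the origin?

A = [[3,12],[-2,-7]]; det(A-λI) = λ^2 + 4λ + 3.
λ = -1, -3: both negative.

stable node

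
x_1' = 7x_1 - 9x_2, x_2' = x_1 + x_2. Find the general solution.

Coefficient matrix A = [[7, -9], [1, 1]].
Characteristic polynomial det(A - λI) = λ^2 - 8λ + 16 = 0.
Single eigenvalue λ = 4 with algebraic multiplicity 2.
Eigenvector v = (-3,-1); generalized eigenvector w with (A-λI)w=v is (-1,0).
General solution: e^(4t)[K_1·v + K_2·(t·v + w)].

x_1(t) = -3K_1e^(4t) - 3K_2te^(4t) - K_2e^(4t), x_2(t) = -K_1e^(4t) - K_2te^(4t)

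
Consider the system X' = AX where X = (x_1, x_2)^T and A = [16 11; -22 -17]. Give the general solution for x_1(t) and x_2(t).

Coefficient matrix A = [[16, 11], [-22, -17]].
Characteristic polynomial det(A - λI) = λ^2 + λ - 30 = 0.
Eigenvalues λ = 5, -6.
For λ=5: (A-λI) row 1 is [11, 11], so an eigenvector is (1, -1).
For λ=-6: (A-λI) row 1 is [22, 11], so an eigenvector is (-1, 2).
General solution: c_1e^(5t)(1,-1) + c_2e^(-6t)(-1,2).

x_1(t) = c_1e^(5t) - c_2e^(-6t), x_2(t) = -c_1e^(5t) + 2c_2e^(-6t)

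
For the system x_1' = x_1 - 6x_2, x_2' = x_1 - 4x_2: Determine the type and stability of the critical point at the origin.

A = [[1,-6],[1,-4]]; det(A-λI) = λ^2 + 3λ + 2.
λ = -2, -1: both negative.

stable node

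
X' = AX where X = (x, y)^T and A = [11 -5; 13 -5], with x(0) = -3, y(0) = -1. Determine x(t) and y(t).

x(t) = -19e^(3t)sin(t) - 3e^(3t)cos(t), y(t) = -31e^(3t)sin(t) - e^(3t)cos(t)

Coefficient matrix A = [[11, -5], [13, -5]].
Characteristic polynomial det(A - λI) = λ^2 - 6λ + 10 = 0.
Eigenvalues λ = 3 ± i (complex conjugate pair).
For λ=3+i: an eigenvector is (-1,-2) - i(2,3) = (-1 - 2i, -2 - 3i).
A real fundamental pair from Re and Im of e^((3+i)t)v: X_1 = e^(3t)(cos(t)·(-1,-2) + sin(t)·(2,3)), X_2 = e^(3t)(sin(t)·(-1,-2) - cos(t)·(2,3)).
General solution: C_1X_1 + C_2X_2.
Applying x(0)=-3, y(0)=-1 gives C_1=-7, C_2=5.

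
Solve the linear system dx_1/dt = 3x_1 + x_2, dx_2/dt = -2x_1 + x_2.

Coefficient matrix A = [[3, 1], [-2, 1]].
Characteristic polynomial det(A - λI) = λ^2 - 4λ + 5 = 0.
Eigenvalues λ = 2 ± i (complex conjugate pair).
For λ=2+i: an eigenvector is (0,-1) - i(-1,1) = (0 + i, -1 - i).
A real fundamental pair from Re and Im of e^((2+i)t)v: X_1 = e^(2t)(cos(t)·(0,-1) + sin(t)·(-1,1)), X_2 = e^(2t)(sin(t)·(0,-1) - cos(t)·(-1,1)).
General solution: K_1X_1 + K_2X_2.

x_1(t) = -K_1e^(2t)sin(t) + K_2e^(2t)cos(t), x_2(t) = K_1e^(2t)sin(t) - K_1e^(2t)cos(t) - K_2e^(2t)sin(t) - K_2e^(2t)cos(t)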